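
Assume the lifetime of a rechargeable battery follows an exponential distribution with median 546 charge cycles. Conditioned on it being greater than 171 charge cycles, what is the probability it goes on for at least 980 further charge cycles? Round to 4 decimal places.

For an exponential, median = ln(2)/λ, so λ = ln 2 / 546 = 0.0012695 per charge cycle.
By the memoryless property, P(X > 171+980 | X > 171) = P(X > 980).
P(X > 980) = e^(−1.2441) ≈ 0.2882.

0.2882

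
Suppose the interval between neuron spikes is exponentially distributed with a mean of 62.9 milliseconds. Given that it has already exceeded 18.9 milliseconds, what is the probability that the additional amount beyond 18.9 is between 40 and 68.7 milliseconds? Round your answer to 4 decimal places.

The rate is λ = 1/62.9 = 0.0158983 per millisecond.
Memoryless: the residual past 18.9 is again Exp(λ).
P(40 < residual < 68.7) = e^(−λ·40) − e^(−λ·68.7) = 0.52944 − 0.33547 ≈ 0.1940.

0.1940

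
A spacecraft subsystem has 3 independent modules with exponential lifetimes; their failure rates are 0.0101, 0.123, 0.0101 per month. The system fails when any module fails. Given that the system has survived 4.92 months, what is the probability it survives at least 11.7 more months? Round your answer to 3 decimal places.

Time to first failure ~ Exp(Σλ) with Σλ = 0.1432.
By memorylessness, P(T > 4.92+11.7 | T > 4.92) = P(T > 11.7) = e^(−0.1432·11.7) ≈ 0.187.

0.187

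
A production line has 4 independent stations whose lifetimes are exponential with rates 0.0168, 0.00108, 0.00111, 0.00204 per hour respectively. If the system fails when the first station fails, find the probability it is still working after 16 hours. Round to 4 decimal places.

0.7143

The time to first failure is exponential with rate Σλ = 0.0168 + 0.00108 + 0.00111 + 0.00204 = 0.02103.
P(min > 16) = e^(−0.02103·16) = e^(−0.33648) ≈ 0.7143.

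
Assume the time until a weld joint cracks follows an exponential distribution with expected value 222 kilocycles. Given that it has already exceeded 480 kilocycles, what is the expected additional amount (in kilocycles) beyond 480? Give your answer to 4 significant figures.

The rate is λ = 1/222 = 0.0045045 per kilocycle.
By memorylessness, the remaining amount past any threshold is again Exp(λ) with mean 1/λ = 222 kilocycles.

222.0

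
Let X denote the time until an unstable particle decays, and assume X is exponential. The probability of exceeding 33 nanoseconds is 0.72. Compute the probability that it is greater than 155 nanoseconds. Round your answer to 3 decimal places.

0.214

e^(−λ·33) = 0.72 ⇒ λ = −ln(0.72)/33 = 0.00995467.
P(X > 155) = e^(−0.00995467·155) = e^(−1.543) ≈ 0.214.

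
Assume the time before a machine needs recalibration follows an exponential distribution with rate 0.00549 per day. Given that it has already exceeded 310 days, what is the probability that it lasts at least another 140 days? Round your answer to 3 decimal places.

The exponential is memoryless, so the remaining time is again Exp(λ): the condition X > 310 is irrelevant.
P(X > 140) = e^(−0.7686) ≈ 0.464.

0.464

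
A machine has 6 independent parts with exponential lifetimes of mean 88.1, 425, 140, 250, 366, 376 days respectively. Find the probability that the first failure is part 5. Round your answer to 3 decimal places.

0.090

Rates: λ_i = 1/mean_i → 0.0113507, 0.00235294, 0.00714286, 0.004, 0.00273224, 0.00265957; Σλ = 0.0302384.
P(part 5 first) = λ_5/Σλ = 0.00273224/0.0302384 ≈ 0.090.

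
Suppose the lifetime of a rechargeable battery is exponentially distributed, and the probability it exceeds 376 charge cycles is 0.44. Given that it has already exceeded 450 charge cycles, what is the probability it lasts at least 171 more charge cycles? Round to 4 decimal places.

From e^(−λ·376) = 0.44, λ = −ln(0.44)/376 = 0.00218346.
Memoryless: P(X > 450+171 | X > 450) = P(X > 171) = e^(−0.00218346·171) ≈ 0.6884.

0.6884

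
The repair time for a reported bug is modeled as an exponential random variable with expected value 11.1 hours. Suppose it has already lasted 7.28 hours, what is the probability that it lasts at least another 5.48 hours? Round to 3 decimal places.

0.610

The rate is λ = 1/11.1 = 0.0900901 per hour.
By the memoryless property, P(X > 7.28+5.48 | X > 7.28) = P(X > 5.48).
P(X > 5.48) = e^(−0.49369) ≈ 0.610.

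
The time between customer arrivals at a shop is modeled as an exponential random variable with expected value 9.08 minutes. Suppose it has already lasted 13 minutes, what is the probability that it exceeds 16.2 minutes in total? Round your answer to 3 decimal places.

The rate is λ = 1/9.08 = 0.110132 per minute.
P(X > s+t | X > s) = e^(−λ(s+t))/e^(−λs) = e^(−λt), independent of s = 13.
P(X > 3.2) = e^(−0.35242) ≈ 0.703.

0.703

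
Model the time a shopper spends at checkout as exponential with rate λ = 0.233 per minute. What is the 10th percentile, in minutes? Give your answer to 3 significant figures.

Set 1 − e^(−λt) = 0.1, so t = −ln(0.9)/λ = 0.10536/0.233 ≈ 0.452191 minutes.

0.452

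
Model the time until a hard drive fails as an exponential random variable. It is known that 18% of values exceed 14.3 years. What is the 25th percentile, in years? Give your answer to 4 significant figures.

e^(−λ·14.3) = 0.18 ⇒ λ = −ln(0.18)/14.3 = 0.119916.
25th percentile: 1 − e^(−λt) = 0.25, t = −ln(0.75)/λ = 2.39903 years.

2.399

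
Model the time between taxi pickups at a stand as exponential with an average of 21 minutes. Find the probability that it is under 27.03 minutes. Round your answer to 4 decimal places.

0.7239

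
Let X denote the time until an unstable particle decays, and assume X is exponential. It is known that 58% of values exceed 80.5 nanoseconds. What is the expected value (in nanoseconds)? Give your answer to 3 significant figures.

148

e^(−λ·80.5) = 0.58 ⇒ λ = −ln(0.58)/80.5 = 0.0067668.
Mean = 1/λ = 147.78 nanoseconds.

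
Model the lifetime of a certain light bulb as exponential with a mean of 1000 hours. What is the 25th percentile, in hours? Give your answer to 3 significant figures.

The rate is λ = 1/1000 = 0.001 per hour.
Set 1 − e^(−λt) = 0.25, so t = −ln(0.75)/λ = 0.28768/0.001 ≈ 287.682 hours.

288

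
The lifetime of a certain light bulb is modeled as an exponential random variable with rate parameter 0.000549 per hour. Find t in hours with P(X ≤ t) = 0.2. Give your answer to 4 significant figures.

Set 1 − e^(−λt) = 0.2, so t = −ln(0.8)/λ = 0.22314/0.000549 ≈ 406.455 hours.

406.5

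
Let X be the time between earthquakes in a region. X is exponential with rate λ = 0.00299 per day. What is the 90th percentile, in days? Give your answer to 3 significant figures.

770

Set 1 − e^(−λt) = 0.9, so t = −ln(0.1)/λ = 2.3026/0.00299 ≈ 770.095 days.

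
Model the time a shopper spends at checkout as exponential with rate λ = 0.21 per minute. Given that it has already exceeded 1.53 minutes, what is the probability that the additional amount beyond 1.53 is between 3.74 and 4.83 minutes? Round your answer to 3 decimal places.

Memoryless: the residual past 1.53 is again Exp(λ).
P(3.74 < residual < 4.83) = e^(−λ·3.74) − e^(−λ·4.83) = 0.45594 − 0.36266 ≈ 0.093.

0.093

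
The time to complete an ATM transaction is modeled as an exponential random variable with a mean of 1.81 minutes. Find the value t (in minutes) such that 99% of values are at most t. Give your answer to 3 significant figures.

8.34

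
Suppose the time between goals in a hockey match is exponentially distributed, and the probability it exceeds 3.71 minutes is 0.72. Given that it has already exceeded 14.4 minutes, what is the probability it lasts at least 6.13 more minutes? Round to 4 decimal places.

0.5811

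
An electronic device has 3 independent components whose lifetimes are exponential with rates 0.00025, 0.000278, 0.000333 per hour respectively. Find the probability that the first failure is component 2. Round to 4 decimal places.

The time to first failure is exponential with rate Σλ = 0.00025 + 0.000278 + 0.000333 = 0.000861.
P(component 2 first) = λ_2/Σλ = 0.000278/0.000861 ≈ 0.3229.

0.3229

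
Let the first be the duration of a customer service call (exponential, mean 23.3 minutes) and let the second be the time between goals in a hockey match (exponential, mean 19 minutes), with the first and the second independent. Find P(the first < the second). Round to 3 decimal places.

λ_1 = 1/23.3 = 0.0429185, λ_2 = 1/19 = 0.0526316.
For independent exponentials, P(the first < the second) = λ_1/(λ_1+λ_2) = 0.0429185/0.09555 ≈ 0.449.

0.449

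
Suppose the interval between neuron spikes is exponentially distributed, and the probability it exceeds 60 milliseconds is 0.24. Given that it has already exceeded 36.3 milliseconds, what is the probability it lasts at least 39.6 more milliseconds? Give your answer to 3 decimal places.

0.390

From e^(−λ·60) = 0.24, λ = −ln(0.24)/60 = 0.0237853.
Memoryless: P(X > 36.3+39.6 | X > 36.3) = P(X > 39.6) = e^(−0.0237853·39.6) ≈ 0.390.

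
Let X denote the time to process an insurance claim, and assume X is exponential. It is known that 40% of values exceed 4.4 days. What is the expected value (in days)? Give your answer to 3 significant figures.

4.80

e^(−λ·4.4) = 0.40 ⇒ λ = −ln(0.40)/4.4 = 0.208248.
Mean = 1/λ = 4.80197 days.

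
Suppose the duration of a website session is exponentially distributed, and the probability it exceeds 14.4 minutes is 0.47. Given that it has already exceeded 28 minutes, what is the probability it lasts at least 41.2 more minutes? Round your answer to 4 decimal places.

0.1153

From e^(−λ·14.4) = 0.47, λ = −ln(0.47)/14.4 = 0.0524321.
Memoryless: P(X > 28+41.2 | X > 28) = P(X > 41.2) = e^(−0.0524321·41.2) ≈ 0.1153.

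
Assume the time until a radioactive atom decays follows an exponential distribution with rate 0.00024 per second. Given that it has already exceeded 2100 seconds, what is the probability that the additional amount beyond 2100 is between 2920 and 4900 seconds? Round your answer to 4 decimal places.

0.1877

Memoryless: the residual past 2100 is again Exp(λ).
P(2920 < residual < 4900) = e^(−λ·2920) − e^(−λ·4900) = 0.49619 − 0.30851 ≈ 0.1877.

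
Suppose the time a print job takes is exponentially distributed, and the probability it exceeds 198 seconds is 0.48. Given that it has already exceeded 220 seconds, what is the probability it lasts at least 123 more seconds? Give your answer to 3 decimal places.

0.634

From e^(−λ·198) = 0.48, λ = −ln(0.48)/198 = 0.00370692.
Memoryless: P(X > 220+123 | X > 220) = P(X > 123) = e^(−0.00370692·123) ≈ 0.634.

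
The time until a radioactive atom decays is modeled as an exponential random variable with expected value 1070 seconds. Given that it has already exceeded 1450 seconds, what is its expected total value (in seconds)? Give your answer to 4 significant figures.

2520

The rate is λ = 1/1070 = 0.000934579 per second.
By memorylessness, E[X | X > 1450] = 1450 + 1/λ = 1450 + 1070 = 2520 seconds.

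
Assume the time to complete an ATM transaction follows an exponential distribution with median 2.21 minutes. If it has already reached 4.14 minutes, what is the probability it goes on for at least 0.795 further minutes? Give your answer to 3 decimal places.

For an exponential, median = ln(2)/λ, so λ = ln 2 / 2.21 = 0.313641 per minute.
The exponential is memoryless, so the remaining time is again Exp(λ): the condition X > 4.14 is irrelevant.
P(X > 0.795) = e^(−0.24934) ≈ 0.779.

0.779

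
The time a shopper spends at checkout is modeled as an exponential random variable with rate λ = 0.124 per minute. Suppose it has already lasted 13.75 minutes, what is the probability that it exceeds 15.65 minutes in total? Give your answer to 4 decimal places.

0.7901

P(X > s+t | X > s) = e^(−λ(s+t))/e^(−λs) = e^(−λt), independent of s = 13.75.
P(X > 1.9) = e^(−0.2356) ≈ 0.7901.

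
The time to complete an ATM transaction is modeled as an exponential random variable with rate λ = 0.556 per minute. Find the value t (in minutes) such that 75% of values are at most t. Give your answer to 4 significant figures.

Set 1 − e^(−λt) = 0.75, so t = −ln(0.25)/λ = 1.3863/0.556 ≈ 2.49334 minutes.

2.493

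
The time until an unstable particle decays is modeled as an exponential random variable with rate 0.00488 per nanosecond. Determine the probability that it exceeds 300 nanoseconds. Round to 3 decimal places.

0.231

P(X > 300) = e^(−λ·300) = e^(−1.464) ≈ 0.231.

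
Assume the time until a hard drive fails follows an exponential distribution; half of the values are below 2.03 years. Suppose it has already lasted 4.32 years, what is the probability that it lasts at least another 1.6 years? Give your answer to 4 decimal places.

0.5791

For an exponential, median = ln(2)/λ, so λ = ln 2 / 2.03 = 0.341452 per year.
P(X > s+t | X > s) = e^(−λ(s+t))/e^(−λs) = e^(−λt), independent of s = 4.32.
P(X > 1.6) = e^(−0.54632) ≈ 0.5791.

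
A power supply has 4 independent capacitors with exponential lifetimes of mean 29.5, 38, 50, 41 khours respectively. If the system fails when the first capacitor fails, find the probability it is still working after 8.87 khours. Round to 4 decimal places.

0.3954

The first failure time is exponential with rate Σλ_i = 1/29.5 + 1/38 + 1/50 + 1/41 = 0.104604 per khour.
P(min > 8.87) = e^(−0.104604·8.87) = e^(−0.92784) ≈ 0.3954.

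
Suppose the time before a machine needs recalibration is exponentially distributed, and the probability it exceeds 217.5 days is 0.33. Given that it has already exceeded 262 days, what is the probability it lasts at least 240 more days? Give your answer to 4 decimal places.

From e^(−λ·217.5) = 0.33, λ = −ln(0.33)/217.5 = 0.0050973.
Memoryless: P(X > 262+240 | X > 262) = P(X > 240) = e^(−0.0050973·240) ≈ 0.2942.

0.2942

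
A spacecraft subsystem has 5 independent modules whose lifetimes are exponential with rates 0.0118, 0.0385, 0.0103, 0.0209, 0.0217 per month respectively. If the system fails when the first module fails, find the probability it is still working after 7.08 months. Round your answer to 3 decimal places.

The time to first failure is exponential with rate Σλ = 0.0118 + 0.0385 + 0.0103 + 0.0209 + 0.0217 = 0.1032.
P(min > 7.08) = e^(−0.1032·7.08) = e^(−0.73066) ≈ 0.482.

0.482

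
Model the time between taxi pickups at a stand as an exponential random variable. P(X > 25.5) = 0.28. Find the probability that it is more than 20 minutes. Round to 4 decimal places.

0.3685

e^(−λ·25.5) = 0.28 ⇒ λ = −ln(0.28)/25.5 = 0.0499202.
P(X > 20) = e^(−0.0499202·20) = e^(−0.9984) ≈ 0.3685.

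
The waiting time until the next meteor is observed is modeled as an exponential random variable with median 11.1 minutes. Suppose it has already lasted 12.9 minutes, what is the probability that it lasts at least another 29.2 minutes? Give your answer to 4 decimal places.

0.1615

For an exponential, median = ln(2)/λ, so λ = ln 2 / 11.1 = 0.0624457 per minute.
P(X > s+t | X > s) = e^(−λ(s+t))/e^(−λs) = e^(−λt), independent of s = 12.9.
P(X > 29.2) = e^(−1.8234) ≈ 0.1615.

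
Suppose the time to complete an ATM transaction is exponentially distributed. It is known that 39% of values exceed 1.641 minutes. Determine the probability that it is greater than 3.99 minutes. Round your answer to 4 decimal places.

e^(−λ·1.641) = 0.39 ⇒ λ = −ln(0.39)/1.641 = 0.573802.
P(X > 3.99) = e^(−0.573802·3.99) = e^(−2.2895) ≈ 0.1013.

0.1013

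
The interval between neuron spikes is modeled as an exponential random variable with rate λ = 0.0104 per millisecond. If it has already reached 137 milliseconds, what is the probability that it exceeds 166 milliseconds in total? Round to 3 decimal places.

By the memoryless property, P(X > 137+29 | X > 137) = P(X > 29).
P(X > 29) = e^(−0.3016) ≈ 0.740.

0.740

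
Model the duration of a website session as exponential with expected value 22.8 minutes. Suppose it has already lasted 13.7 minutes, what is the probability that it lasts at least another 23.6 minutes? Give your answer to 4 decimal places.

The rate is λ = 1/22.8 = 0.0438596 per minute.
P(X > s+t | X > s) = e^(−λ(s+t))/e^(−λs) = e^(−λt), independent of s = 13.7.
P(X > 23.6) = e^(−1.0351) ≈ 0.3552.

0.3552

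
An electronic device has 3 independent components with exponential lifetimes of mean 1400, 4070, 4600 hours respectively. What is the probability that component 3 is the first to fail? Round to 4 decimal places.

Rates: λ_i = 1/mean_i → 0.000714286, 0.0002457, 0.000217391; Σλ = 0.00117738.
P(component 3 first) = λ_3/Σλ = 0.000217391/0.00117738 ≈ 0.1846.

0.1846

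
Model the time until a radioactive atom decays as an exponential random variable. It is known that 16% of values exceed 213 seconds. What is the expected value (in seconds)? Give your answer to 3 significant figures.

116

e^(−λ·213) = 0.16 ⇒ λ = −ln(0.16)/213 = 0.00860367.
Mean = 1/λ = 116.229 seconds.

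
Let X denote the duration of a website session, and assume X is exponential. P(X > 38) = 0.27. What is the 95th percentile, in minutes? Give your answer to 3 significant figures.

e^(−λ·38) = 0.27 ⇒ λ = −ln(0.27)/38 = 0.0344561.
95th percentile: 1 − e^(−λt) = 0.95, t = −ln(0.05)/λ = 86.9434 minutes.

86.9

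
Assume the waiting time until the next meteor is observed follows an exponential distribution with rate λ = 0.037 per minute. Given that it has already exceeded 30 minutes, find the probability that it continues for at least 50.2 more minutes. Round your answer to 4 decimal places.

0.1561

The exponential is memoryless, so the remaining time is again Exp(λ): the condition X > 30 is irrelevant.
P(X > 50.2) = e^(−1.8574) ≈ 0.1561.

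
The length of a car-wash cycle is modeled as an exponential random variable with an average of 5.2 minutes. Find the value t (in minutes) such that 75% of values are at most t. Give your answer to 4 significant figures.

7.209

The rate is λ = 1/5.2 = 0.192308 per minute.
Set 1 − e^(−λt) = 0.75, so t = −ln(0.25)/λ = 1.3863/0.192308 ≈ 7.20873 minutes.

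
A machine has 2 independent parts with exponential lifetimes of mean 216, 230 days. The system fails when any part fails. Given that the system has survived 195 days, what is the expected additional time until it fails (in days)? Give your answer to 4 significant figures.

111.4

First-failure rate Σλ = 1/216 + 1/230 = 0.00897746.
By memorylessness the expected residual is 1/Σλ = 111.39 days, regardless of the 195 already elapsed.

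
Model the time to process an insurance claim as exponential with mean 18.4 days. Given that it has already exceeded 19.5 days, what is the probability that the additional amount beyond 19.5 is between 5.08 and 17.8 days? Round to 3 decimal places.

0.379

The rate is λ = 1/18.4 = 0.0543478 per day.
Memoryless: the residual past 19.5 is again Exp(λ).
P(5.08 < residual < 17.8) = e^(−λ·5.08) − e^(−λ·17.8) = 0.75875 − 0.38007 ≈ 0.379.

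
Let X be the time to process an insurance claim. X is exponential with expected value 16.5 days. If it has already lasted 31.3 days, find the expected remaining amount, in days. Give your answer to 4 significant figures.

16.50

The rate is λ = 1/16.5 = 0.0606061 per day.
By memorylessness, the remaining amount past any threshold is again Exp(λ) with mean 1/λ = 16.5 days.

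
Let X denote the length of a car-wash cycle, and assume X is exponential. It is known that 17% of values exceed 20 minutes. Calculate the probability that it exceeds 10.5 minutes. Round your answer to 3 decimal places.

0.394

e^(−λ·20) = 0.17 ⇒ λ = −ln(0.17)/20 = 0.0885978.
P(X > 10.5) = e^(−0.0885978·10.5) = e^(−0.93028) ≈ 0.394.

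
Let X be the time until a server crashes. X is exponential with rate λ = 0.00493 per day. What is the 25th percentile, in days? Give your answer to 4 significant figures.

58.35

Set 1 − e^(−λt) = 0.25, so t = −ln(0.75)/λ = 0.28768/0.00493 ≈ 58.3534 days.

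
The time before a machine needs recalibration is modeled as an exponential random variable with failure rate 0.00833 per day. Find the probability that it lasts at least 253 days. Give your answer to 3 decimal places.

0.122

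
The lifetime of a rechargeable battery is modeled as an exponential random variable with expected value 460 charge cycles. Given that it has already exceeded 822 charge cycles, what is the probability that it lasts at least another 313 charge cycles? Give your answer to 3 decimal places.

The rate is λ = 1/460 = 0.00217391 per charge cycle.
By the memoryless property, P(X > 822+313 | X > 822) = P(X > 313).
P(X > 313) = e^(−0.68043) ≈ 0.506.

0.506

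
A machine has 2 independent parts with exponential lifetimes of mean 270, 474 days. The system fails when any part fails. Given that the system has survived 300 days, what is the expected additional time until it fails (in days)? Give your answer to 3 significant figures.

First-failure rate Σλ = 1/270 + 1/474 = 0.00581341.
By memorylessness the expected residual is 1/Σλ = 172.016 days, regardless of the 300 already elapsed.

172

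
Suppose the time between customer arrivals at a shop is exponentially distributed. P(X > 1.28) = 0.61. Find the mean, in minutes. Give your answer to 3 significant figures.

e^(−λ·1.28) = 0.61 ⇒ λ = −ln(0.61)/1.28 = 0.386169.
Mean = 1/λ = 2.58954 minutes.

2.59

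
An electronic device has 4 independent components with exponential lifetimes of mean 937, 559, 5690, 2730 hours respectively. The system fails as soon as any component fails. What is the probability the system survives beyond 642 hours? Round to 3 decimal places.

0.113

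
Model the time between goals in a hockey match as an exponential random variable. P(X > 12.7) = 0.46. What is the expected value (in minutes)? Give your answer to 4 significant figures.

e^(−λ·12.7) = 0.46 ⇒ λ = −ln(0.46)/12.7 = 0.061144.
Mean = 1/λ = 16.3548 minutes.

16.35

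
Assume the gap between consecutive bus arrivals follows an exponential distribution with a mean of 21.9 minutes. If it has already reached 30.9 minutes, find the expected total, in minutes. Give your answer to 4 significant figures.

The rate is λ = 1/21.9 = 0.0456621 per minute.
By memorylessness, E[X | X > 30.9] = 30.9 + 1/λ = 30.9 + 21.9 = 52.8 minutes.

52.80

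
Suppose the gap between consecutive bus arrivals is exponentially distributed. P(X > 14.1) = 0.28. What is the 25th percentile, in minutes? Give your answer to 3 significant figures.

3.19

e^(−λ·14.1) = 0.28 ⇒ λ = −ln(0.28)/14.1 = 0.0902813.
25th percentile: 1 − e^(−λt) = 0.25, t = −ln(0.75)/λ = 3.18651 minutes.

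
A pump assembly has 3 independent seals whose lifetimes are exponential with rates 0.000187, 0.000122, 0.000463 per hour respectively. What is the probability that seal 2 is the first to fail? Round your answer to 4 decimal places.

0.1580

The time to first failure is exponential with rate Σλ = 0.000187 + 0.000122 + 0.000463 = 0.000772.
P(seal 2 first) = λ_2/Σλ = 0.000122/0.000772 ≈ 0.1580.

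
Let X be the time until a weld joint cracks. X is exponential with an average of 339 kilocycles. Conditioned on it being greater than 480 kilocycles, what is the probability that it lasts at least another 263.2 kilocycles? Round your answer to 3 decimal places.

The rate is λ = 1/339 = 0.00294985 per kilocycle.
The exponential is memoryless, so the remaining time is again Exp(λ): the condition X > 480 is irrelevant.
P(X > 263.2) = e^(−0.7764) ≈ 0.460.

0.460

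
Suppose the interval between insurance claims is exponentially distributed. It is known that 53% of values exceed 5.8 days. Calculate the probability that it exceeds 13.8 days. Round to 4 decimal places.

0.2208

e^(−λ·5.8) = 0.53 ⇒ λ = −ln(0.53)/5.8 = 0.109462.
P(X > 13.8) = e^(−0.109462·13.8) = e^(−1.5106) ≈ 0.2208.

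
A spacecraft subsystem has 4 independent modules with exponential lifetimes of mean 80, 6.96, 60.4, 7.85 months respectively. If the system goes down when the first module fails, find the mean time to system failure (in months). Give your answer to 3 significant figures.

The first failure time is exponential with rate Σλ_i = 1/80 + 1/6.96 + 1/60.4 + 1/7.85 = 0.300123 per month.
E[min] = 1/Σλ = 1/0.300123 = 3.33197 months.

3.33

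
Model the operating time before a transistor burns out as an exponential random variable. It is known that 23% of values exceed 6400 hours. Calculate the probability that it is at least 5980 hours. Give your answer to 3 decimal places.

e^(−λ·6400) = 0.23 ⇒ λ = −ln(0.23)/6400 = 0.000229637.
P(X > 5980) = e^(−0.000229637·5980) = e^(−1.3732) ≈ 0.253.

0.253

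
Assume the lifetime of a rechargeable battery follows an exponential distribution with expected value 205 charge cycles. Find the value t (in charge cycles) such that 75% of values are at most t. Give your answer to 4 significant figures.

The rate is λ = 1/205 = 0.00487805 per charge cycle.
Set 1 − e^(−λt) = 0.75, so t = −ln(0.25)/λ = 1.3863/0.00487805 ≈ 284.19 charge cycles.

284.2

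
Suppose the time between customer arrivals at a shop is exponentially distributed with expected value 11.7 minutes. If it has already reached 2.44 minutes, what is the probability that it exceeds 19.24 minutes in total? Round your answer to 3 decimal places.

0.238

The rate is λ = 1/11.7 = 0.0854701 per minute.
P(X > s+t | X > s) = e^(−λ(s+t))/e^(−λs) = e^(−λt), independent of s = 2.44.
P(X > 16.8) = e^(−1.4359) ≈ 0.238.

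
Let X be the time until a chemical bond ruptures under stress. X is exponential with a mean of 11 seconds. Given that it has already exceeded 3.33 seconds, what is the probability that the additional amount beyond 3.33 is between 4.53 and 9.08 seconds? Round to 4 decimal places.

0.2244

The rate is λ = 1/11 = 0.0909091 per second.
Memoryless: the residual past 3.33 is again Exp(λ).
P(4.53 < residual < 9.08) = e^(−λ·4.53) − e^(−λ·9.08) = 0.66244 − 0.43804 ≈ 0.2244.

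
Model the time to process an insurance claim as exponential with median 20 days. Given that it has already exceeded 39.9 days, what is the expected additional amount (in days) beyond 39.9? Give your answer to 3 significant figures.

28.9

For an exponential, median = ln(2)/λ, so λ = ln 2 / 20 = 0.0346574 per day.
By memorylessness, the remaining amount past any threshold is again Exp(λ) with mean 1/λ = 28.8539 days.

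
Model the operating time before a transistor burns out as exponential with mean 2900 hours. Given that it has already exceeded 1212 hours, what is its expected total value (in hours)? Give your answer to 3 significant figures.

4110

The rate is λ = 1/2900 = 0.000344828 per hour.
By memorylessness, E[X | X > 1212] = 1212 + 1/λ = 1212 + 2900 = 4112 hours.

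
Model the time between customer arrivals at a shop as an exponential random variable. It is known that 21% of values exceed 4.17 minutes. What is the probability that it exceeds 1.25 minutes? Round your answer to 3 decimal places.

0.626

e^(−λ·4.17) = 0.21 ⇒ λ = −ln(0.21)/4.17 = 0.374256.
P(X > 1.25) = e^(−0.374256·1.25) = e^(−0.46782) ≈ 0.626.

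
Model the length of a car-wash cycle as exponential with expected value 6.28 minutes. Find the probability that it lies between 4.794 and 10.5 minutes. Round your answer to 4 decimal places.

0.2782

The rate is λ = 1/6.28 = 0.159236 per minute.
P(4.794 < X < 10.5) = e^(−λ·4.794) − e^(−λ·10.5) = 0.46609 − 0.18788 ≈ 0.2782.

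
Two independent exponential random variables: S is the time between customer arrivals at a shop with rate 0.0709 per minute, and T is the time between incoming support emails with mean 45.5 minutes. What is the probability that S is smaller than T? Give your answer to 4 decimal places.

0.7634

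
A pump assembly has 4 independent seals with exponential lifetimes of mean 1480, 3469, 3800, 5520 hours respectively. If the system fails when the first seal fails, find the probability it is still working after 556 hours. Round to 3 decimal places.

0.457

The first failure time is exponential with rate Σλ_i = 1/1480 + 1/3469 + 1/3800 + 1/5520 = 0.00140826 per hour.
P(min > 556) = e^(−0.00140826·556) = e^(−0.78299) ≈ 0.457.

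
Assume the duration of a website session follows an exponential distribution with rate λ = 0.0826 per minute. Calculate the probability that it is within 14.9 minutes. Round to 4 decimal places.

0.7079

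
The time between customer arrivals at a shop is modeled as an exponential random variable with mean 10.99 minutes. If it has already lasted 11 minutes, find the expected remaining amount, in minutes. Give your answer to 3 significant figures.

The rate is λ = 1/10.99 = 0.0909918 per minute.
By memorylessness, the remaining amount past any threshold is again Exp(λ) with mean 1/λ = 10.99 minutes.

11.0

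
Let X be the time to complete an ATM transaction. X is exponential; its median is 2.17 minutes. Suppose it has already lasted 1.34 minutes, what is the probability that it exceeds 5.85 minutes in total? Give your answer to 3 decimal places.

0.237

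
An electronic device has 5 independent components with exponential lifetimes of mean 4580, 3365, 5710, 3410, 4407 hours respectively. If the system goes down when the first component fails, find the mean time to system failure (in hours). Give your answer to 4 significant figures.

The first failure time is exponential with rate Σλ_i = 1/4580 + 1/3365 + 1/5710 + 1/3410 + 1/4407 = 0.00121082 per hour.
E[min] = 1/Σλ = 1/0.00121082 = 825.89 hours.

825.9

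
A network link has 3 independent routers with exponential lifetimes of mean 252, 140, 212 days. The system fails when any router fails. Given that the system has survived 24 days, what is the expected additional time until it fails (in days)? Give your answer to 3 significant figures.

63.2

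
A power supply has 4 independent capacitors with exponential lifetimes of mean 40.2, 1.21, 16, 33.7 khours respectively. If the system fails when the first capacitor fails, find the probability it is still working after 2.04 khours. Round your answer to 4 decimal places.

The first failure time is exponential with rate Σλ_i = 1/40.2 + 1/1.21 + 1/16 + 1/33.7 = 0.943495 per khour.
P(min > 2.04) = e^(−0.943495·2.04) = e^(−1.9247) ≈ 0.1459.

0.1459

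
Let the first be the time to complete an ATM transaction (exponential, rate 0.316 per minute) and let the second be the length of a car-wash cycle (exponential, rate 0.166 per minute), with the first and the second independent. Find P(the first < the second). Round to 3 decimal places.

0.656

λ_1 = 0.316, λ_2 = 0.166.
For independent exponentials, P(the first < the second) = λ_1/(λ_1+λ_2) = 0.316/0.482 ≈ 0.656.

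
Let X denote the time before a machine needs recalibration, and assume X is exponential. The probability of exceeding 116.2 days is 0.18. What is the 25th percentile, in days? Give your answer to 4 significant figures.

19.49

e^(−λ·116.2) = 0.18 ⇒ λ = −ln(0.18)/116.2 = 0.0147573.
25th percentile: 1 − e^(−λt) = 0.25, t = −ln(0.75)/λ = 19.4942 days.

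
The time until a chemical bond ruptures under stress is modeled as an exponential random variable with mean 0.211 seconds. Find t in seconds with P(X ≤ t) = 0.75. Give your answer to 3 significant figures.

0.293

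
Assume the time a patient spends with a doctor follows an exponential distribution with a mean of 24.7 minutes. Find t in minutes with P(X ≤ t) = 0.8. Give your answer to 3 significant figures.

39.8

The rate is λ = 1/24.7 = 0.0404858 per minute.
Set 1 − e^(−λt) = 0.8, so t = −ln(0.2)/λ = 1.6094/0.0404858 ≈ 39.7531 minutes.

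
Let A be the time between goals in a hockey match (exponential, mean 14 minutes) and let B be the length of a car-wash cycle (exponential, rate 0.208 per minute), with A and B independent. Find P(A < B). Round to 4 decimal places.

0.2556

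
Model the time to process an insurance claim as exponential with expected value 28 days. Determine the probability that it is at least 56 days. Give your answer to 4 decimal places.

0.1353

The rate is λ = 1/28 = 0.0357143 per day.
P(X > 56) = e^(−λ·56) = e^(−2) ≈ 0.1353.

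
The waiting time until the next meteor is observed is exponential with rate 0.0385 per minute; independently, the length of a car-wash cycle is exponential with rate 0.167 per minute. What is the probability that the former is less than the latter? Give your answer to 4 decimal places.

0.1873

λ_1 = 0.0385, λ_2 = 0.167.
For independent exponentials, P(the former < the latter) = λ_1/(λ_1+λ_2) = 0.0385/0.2055 ≈ 0.1873.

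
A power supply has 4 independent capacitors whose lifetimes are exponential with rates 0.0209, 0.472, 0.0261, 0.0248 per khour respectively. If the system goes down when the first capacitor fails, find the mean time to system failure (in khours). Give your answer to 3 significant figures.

1.84

The time to first failure is exponential with rate Σλ = 0.0209 + 0.472 + 0.0261 + 0.0248 = 0.5438.
E[min] = 1/Σλ = 1/0.5438 = 1.83891 khours.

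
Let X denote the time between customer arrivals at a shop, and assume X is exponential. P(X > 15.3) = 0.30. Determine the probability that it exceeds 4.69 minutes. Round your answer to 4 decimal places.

0.6914

e^(−λ·15.3) = 0.30 ⇒ λ = −ln(0.30)/15.3 = 0.078691.
P(X > 4.69) = e^(−0.078691·4.69) = e^(−0.36906) ≈ 0.6914.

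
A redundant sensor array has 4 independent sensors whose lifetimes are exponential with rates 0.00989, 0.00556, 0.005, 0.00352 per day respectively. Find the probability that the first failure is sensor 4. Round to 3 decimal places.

0.147

The time to first failure is exponential with rate Σλ = 0.00989 + 0.00556 + 0.005 + 0.00352 = 0.02397.
P(sensor 4 first) = λ_4/Σλ = 0.00352/0.02397 ≈ 0.147.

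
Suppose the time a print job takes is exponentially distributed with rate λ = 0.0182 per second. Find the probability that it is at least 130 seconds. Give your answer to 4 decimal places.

P(X > 130) = e^(−λ·130) = e^(−2.366) ≈ 0.0939.

0.0939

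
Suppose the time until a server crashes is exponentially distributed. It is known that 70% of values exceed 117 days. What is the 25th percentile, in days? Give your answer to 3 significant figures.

e^(−λ·117) = 0.70 ⇒ λ = −ln(0.70)/117 = 0.0030485.
25th percentile: 1 − e^(−λt) = 0.25, t = −ln(0.75)/λ = 94.3683 days.

94.4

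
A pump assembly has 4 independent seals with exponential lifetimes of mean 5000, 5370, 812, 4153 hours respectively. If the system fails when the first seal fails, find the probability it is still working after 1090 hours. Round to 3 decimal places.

The first failure time is exponential with rate Σλ_i = 1/5000 + 1/5370 + 1/812 + 1/4153 = 0.00185854 per hour.
P(min > 1090) = e^(−0.00185854·1090) = e^(−2.0258) ≈ 0.132.

0.132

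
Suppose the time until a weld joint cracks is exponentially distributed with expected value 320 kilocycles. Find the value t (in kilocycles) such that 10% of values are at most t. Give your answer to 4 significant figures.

33.72

The rate is λ = 1/320 = 0.003125 per kilocycle.
Set 1 − e^(−λt) = 0.1, so t = −ln(0.9)/λ = 0.10536/0.003125 ≈ 33.7154 kilocycles.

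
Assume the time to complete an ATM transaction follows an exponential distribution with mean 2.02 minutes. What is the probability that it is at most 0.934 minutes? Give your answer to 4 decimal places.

0.3702

The rate is λ = 1/2.02 = 0.49505 per minute.
P(X ≤ 0.934) = 1 − e^(−λ·0.934) = 1 − e^(−0.46238) ≈ 0.3702.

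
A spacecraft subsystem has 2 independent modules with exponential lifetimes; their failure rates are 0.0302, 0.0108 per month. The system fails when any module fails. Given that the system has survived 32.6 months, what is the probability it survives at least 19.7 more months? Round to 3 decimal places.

Time to first failure ~ Exp(Σλ) with Σλ = 0.041.
By memorylessness, P(T > 32.6+19.7 | T > 32.6) = P(T > 19.7) = e^(−0.041·19.7) ≈ 0.446.

0.446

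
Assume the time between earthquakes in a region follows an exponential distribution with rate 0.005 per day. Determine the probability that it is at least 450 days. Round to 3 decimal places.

0.105

P(X > 450) = e^(−λ·450) = e^(−2.25) ≈ 0.105.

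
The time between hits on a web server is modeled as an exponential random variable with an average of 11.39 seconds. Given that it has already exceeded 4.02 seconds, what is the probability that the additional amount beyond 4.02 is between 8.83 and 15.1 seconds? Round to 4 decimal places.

0.1950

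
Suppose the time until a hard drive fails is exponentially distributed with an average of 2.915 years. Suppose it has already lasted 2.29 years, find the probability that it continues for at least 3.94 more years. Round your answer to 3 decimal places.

The rate is λ = 1/2.915 = 0.343053 per year.
By the memoryless property, P(X > 2.29+3.94 | X > 2.29) = P(X > 3.94).
P(X > 3.94) = e^(−1.3516) ≈ 0.259.

0.259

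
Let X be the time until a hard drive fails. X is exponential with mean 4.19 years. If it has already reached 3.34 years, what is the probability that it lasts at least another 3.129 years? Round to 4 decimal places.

The rate is λ = 1/4.19 = 0.238663 per year.
By the memoryless property, P(X > 3.34+3.129 | X > 3.34) = P(X > 3.129).
P(X > 3.129) = e^(−0.74678) ≈ 0.4739.

0.4739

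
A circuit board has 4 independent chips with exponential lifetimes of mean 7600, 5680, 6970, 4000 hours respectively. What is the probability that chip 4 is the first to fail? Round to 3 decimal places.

Rates: λ_i = 1/mean_i → 0.000131579, 0.000176056, 0.000143472, 0.00025; Σλ = 0.000701107.
P(chip 4 first) = λ_4/Σλ = 0.00025/0.000701107 ≈ 0.357.

0.357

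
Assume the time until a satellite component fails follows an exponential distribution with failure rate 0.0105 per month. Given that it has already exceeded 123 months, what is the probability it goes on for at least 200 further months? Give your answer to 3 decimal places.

The exponential is memoryless, so the remaining time is again Exp(λ): the condition X > 123 is irrelevant.
P(X > 200) = e^(−2.1) ≈ 0.122.

0.122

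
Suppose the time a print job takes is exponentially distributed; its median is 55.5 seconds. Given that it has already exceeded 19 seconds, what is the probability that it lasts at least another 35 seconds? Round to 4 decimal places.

0.6459

For an exponential, median = ln(2)/λ, so λ = ln 2 / 55.5 = 0.0124891 per second.
The exponential is memoryless, so the remaining time is again Exp(λ): the condition X > 19 is irrelevant.
P(X > 35) = e^(−0.43712) ≈ 0.6459.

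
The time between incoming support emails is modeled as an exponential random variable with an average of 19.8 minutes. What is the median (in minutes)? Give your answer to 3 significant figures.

13.7

The rate is λ = 1/19.8 = 0.0505051 per minute.
Set 1 − e^(−λt) = 0.5, so t = −ln(0.5)/λ = 0.69315/0.0505051 ≈ 13.7243 minutes.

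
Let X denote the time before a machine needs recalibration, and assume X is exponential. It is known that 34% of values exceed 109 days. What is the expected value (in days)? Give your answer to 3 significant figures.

e^(−λ·109) = 0.34 ⇒ λ = −ln(0.34)/109 = 0.00989734.
Mean = 1/λ = 101.037 days.

101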